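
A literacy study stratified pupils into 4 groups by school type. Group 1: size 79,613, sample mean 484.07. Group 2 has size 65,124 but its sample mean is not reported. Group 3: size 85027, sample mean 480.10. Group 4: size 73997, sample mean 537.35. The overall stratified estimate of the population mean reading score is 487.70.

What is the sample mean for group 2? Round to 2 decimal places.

445.65

N = 79613 + 65124 + 85027 + 73997 = 303761.
Overall total = μ·N = 487.70·303761 = 148144239.7.
Subtract the known strata: 79613·484.07 + 85027·480.10 + 73997·537.35 = 119122015.56.
Remaining total for group 2: 148144239.7 − 119122015.56 = 29022224.14.
Divide by its size: 29022224.14 / 65124 = 445.6456... → 445.65.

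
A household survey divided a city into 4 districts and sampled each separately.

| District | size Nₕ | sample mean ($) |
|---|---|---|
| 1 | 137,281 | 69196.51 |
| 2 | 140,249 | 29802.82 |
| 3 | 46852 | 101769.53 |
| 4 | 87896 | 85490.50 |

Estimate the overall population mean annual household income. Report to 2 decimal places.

62971.01

N = 412278; weights Wₕ = Nₕ/N = (0.3330, 0.3402, 0.1136, 0.2132).
x̄_st = Σ Wₕ·x̄ₕ = 0.3330·69196.51 + 0.3402·29802.82 + 0.1136·101769.53 + 0.2132·85490.50 ≈ 62971.0069...
→ 62971.01.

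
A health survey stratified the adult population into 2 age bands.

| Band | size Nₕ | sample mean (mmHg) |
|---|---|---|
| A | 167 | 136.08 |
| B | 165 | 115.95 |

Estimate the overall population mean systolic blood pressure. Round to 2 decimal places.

N = 332; weights Wₕ = Nₕ/N = (0.5030, 0.4970).
x̄_st = Σ Wₕ·x̄ₕ = 0.5030·136.08 + 0.4970·115.95 ≈ 126.0756...
→ 126.08.

126.08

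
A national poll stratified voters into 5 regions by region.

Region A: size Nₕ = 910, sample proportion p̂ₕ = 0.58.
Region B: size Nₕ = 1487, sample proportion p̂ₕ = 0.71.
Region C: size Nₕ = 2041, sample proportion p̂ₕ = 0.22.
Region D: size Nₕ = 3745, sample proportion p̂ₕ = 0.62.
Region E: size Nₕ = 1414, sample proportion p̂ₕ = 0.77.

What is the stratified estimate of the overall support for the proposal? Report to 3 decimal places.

0.567

N = 910 + 1487 + 2041 + 3745 + 1414 = 9597.
Overall proportion = Σ (Nₕ/N)·p̂ₕ.
Σ Nₕp̂ₕ = 527.8 + 1055.77 + 449.02 + 2321.9 + 1088.78 = 5443.27.
5443.27 / 9597 = 0.56718... → 0.567.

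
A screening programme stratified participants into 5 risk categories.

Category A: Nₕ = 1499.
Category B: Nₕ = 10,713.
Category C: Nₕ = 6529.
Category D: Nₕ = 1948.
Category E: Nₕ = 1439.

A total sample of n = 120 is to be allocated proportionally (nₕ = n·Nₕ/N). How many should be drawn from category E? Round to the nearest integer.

8

Share of category E = 1439/22128 = 0.06503.
Allocate 120 × 0.06503 = 7.804... → 8.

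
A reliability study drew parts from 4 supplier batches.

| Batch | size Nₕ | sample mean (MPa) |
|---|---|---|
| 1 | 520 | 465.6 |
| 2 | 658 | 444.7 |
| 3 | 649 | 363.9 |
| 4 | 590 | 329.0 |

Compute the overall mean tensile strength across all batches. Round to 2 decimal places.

399.26

N = 520 + 658 + 649 + 590 = 2417.
The stratified mean weights each stratum mean by its population share Nₕ/N.
Σ Nₕx̄ₕ = 520·465.6 + 658·444.7 + 649·363.9 + 590·329.0 = 242112 + 292612.6 + 236171.1 + 194110 = 965005.7.
Divide by N: 965005.7 / 2417 = 399.2576... → 399.26.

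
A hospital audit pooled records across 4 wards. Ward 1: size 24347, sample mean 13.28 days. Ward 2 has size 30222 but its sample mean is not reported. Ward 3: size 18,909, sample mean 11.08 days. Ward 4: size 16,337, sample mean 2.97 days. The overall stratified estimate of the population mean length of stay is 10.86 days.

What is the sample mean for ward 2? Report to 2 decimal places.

13.04

N = 24347 + 30222 + 18909 + 16337 = 89815.
Overall total = μ·N = 10.86·89815 = 975390.9.
Subtract the known strata: 24347·13.28 + 18909·11.08 + 16337·2.97 = 581360.77.
Remaining total for ward 2: 975390.9 − 581360.77 = 394030.13.
Divide by its size: 394030.13 / 30222 = 13.0379... → 13.04.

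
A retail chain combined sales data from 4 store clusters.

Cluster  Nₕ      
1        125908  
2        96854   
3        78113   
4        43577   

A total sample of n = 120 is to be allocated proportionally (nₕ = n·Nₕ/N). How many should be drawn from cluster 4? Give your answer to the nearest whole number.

15

N = 125908 + 96854 + 78113 + 43577 = 344452.
n_4 = 120·43577/344452 = 15.181... → 15.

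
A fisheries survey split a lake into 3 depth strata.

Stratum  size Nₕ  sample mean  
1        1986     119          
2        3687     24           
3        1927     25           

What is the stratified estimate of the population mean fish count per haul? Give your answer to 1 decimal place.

49.1

N = 1986 + 3687 + 1927 = 7600.
The stratified mean weights each stratum mean by its population share Nₕ/N.
Σ Nₕx̄ₕ = 1986·119 + 3687·24 + 1927·25 = 236334 + 88488 + 48175 = 372997.
Divide by N: 372997 / 7600 = 49.079... → 49.1.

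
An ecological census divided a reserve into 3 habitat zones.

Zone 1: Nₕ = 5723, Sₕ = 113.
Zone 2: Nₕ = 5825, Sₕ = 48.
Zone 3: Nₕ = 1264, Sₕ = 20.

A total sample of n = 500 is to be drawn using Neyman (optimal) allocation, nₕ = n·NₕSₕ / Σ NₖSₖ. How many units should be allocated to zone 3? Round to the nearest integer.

1: NₕSₕ = 5723·113 = 646699
2: NₕSₕ = 5825·48 = 279600
3: NₕSₕ = 1264·20 = 25280
Σ NₕSₕ = 951579.
n_3 = 500·25280/951579 = 13.283... → 13.

13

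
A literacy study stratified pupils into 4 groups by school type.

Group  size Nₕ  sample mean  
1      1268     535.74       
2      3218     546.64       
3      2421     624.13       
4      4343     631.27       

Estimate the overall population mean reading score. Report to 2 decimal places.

N = 11250; weights Wₕ = Nₕ/N = (0.1127, 0.2860, 0.2152, 0.3860).
x̄_st = Σ Wₕ·x̄ₕ = 0.1127·535.74 + 0.2860·546.64 + 0.2152·624.13 + 0.3860·631.27 ≈ 594.7582...
→ 594.76.

594.76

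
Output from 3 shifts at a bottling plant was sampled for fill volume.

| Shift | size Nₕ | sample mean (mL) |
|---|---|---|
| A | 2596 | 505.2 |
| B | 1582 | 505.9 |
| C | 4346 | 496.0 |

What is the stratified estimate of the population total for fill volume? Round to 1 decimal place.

4267449.0

Estimate total by summing Nₕ·x̄ₕ over strata.
2596·505.2 + 1582·505.9 + 4346·496.0 = 1311499.2 + 800333.8 + 2155616 = 4267449.0.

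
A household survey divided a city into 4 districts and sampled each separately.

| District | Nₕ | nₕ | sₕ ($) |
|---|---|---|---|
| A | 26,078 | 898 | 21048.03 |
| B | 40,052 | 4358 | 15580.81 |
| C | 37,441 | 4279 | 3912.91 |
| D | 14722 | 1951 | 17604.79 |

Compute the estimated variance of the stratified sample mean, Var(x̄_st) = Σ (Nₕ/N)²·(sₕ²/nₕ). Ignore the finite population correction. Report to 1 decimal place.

N = 118293. Term for each stratum: Wₕ²sₕ²/nₕ.
Var(x̄_st) = 23976.0172 + 6385.9154 + 358.4547 + 2460.4807 = 33180.8679 → 33180.9.

33180.9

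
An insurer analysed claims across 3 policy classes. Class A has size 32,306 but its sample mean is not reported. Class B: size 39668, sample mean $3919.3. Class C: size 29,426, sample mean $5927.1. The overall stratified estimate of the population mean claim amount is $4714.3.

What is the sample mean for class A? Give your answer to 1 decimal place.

Σ Nₕx̄ₕ = N·μ, so 32306·x̄_A = 101400·4714.3 − (39668·3919.3 + 29426·5927.1).
= 478030020 − 329881637 = 148148383.
x̄_A = 148148383 / 32306 = 4585.785... → 4585.8.

4585.8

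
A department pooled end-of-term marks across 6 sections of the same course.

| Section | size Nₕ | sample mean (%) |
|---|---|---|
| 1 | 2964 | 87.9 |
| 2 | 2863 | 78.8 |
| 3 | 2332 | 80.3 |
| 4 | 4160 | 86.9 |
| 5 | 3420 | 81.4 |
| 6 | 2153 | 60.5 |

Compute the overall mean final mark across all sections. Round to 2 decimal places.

x̄_st = (Σ Nₕx̄ₕ) / (Σ Nₕ) = (2964·87.9 + 2863·78.8 + 2332·80.3 + 4160·86.9 + 3420·81.4 + 2153·60.5) / 17892
= 1443548.1 / 17892 = 80.6812... → 80.68.

80.68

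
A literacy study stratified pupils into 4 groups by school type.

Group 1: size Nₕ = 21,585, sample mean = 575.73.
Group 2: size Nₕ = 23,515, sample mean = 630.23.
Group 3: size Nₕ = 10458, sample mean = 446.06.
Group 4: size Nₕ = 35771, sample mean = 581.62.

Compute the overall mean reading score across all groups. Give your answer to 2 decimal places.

577.22

x̄_st = (Σ Nₕx̄ₕ) / (Σ Nₕ) = (21585·575.73 + 23515·630.23 + 10458·446.06 + 35771·581.62) / 91329
= 52717015 / 91329 = 577.2210... → 577.22.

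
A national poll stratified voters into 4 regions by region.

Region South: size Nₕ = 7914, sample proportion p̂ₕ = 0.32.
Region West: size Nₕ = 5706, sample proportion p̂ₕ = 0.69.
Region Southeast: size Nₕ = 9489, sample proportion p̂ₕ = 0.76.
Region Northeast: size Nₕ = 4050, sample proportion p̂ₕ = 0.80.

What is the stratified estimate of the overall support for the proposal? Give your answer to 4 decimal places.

0.6230

Wₕ = Nₕ/N with N = 27159: 0.2914, 0.2101, 0.3494, 0.1491.
p̂_st = 0.2914·0.32 + 0.2101·0.69 + 0.3494·0.76 + 0.1491·0.80 ≈ 0.623044... → 0.6230.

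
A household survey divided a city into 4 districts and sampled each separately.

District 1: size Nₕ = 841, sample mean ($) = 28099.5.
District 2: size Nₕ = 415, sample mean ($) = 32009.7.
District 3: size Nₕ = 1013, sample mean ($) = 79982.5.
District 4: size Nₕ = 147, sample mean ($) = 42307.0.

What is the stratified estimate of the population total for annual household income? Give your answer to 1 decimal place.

124157106.5

Population total = Σ Nₕ·x̄ₕ (each stratum's size times its mean).
841·28099.5 + 415·32009.7 + 1013·79982.5 + 147·42307.0 = 23631679.5 + 13284025.5 + 81022272.5 + 6219129 = 124157106.5.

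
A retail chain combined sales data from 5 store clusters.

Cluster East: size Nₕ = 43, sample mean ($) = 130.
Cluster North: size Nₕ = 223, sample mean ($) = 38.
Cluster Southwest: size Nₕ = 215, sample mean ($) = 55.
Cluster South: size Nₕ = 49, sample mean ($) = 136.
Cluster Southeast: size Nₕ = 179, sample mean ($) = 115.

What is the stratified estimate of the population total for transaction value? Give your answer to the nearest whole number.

East: 43·130 = 5590
North: 223·38 = 8474
Southwest: 215·55 = 11825
South: 49·136 = 6664
Southeast: 179·115 = 20585
τ̂ = Σ Nₕx̄ₕ = 53138.

53138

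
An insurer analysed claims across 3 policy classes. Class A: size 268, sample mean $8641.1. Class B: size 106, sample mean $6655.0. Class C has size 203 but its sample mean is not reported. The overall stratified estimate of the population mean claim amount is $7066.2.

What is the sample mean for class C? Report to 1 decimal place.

Σ Nₕx̄ₕ = N·μ, so 203·x̄_C = 577·7066.2 − (268·8641.1 + 106·6655.0).
= 4077197.4 − 3021244.8 = 1055952.6.
x̄_C = 1055952.6 / 203 = 5201.737... → 5201.7.

5201.7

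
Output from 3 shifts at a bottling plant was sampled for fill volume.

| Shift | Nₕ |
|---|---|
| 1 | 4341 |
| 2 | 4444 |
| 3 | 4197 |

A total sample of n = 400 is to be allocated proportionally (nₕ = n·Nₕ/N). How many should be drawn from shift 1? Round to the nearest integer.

134

Share of shift 1 = 4341/12982 = 0.33439.
Allocate 400 × 0.33439 = 133.754... → 134.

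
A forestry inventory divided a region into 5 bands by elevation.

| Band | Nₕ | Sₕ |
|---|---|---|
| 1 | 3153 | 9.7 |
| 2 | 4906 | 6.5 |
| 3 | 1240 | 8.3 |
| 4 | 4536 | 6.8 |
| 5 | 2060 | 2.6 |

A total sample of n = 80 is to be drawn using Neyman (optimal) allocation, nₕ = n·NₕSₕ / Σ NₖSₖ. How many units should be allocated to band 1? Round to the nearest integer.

22

Σ NₕSₕ = 3153·9.7 + 4906·6.5 + 1240·8.3 + 4536·6.8 + 2060·2.6 = 108965.9.
Share for 1: 30584.1/108965.9 = 0.28068.
n_1 = 80 × 0.28068 = 22.454... → 22.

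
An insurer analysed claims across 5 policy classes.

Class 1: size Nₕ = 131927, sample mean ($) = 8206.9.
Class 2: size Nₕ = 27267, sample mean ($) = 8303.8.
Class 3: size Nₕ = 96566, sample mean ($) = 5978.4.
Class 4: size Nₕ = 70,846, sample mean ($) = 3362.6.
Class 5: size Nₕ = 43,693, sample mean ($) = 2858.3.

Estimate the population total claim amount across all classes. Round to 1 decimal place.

2249556046.8

Estimate total by summing Nₕ·x̄ₕ over strata.
131927·8206.9 + 27267·8303.8 + 96566·5978.4 + 70846·3362.6 + 43693·2858.3 = 1082711696.3 + 226419714.6 + 577310174.4 + 238226759.6 + 124887701.9 = 2249556046.8.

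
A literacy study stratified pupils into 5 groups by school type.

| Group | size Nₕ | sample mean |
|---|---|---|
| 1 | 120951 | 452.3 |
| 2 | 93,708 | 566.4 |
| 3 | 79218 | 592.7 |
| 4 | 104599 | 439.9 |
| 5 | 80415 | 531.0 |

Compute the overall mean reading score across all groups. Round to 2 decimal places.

508.36

x̄_st = (Σ Nₕx̄ₕ) / (Σ Nₕ) = (120951·452.3 + 93708·566.4 + 79218·592.7 + 104599·439.9 + 80415·531.0) / 478891
= 243448322.2 / 478891 = 508.3585... → 508.36.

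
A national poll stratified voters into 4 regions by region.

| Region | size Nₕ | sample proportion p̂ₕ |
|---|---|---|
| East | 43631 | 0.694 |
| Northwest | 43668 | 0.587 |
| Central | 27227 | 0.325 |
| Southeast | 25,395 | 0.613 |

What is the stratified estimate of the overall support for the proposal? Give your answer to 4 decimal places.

0.5741

Wₕ = Nₕ/N with N = 139921: 0.3118, 0.3121, 0.1946, 0.1815.
p̂_st = 0.3118·0.694 + 0.3121·0.587 + 0.1946·0.325 + 0.1815·0.613 ≈ 0.574102... → 0.5741.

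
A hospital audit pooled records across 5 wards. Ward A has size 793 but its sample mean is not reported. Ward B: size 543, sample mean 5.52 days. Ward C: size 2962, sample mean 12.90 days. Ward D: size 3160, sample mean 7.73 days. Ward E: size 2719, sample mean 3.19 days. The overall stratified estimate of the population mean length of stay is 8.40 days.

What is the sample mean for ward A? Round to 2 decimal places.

14.10

Σ Nₕx̄ₕ = N·μ, so 793·x̄_A = 10177·8.40 − (543·5.52 + 2962·12.90 + 3160·7.73 + 2719·3.19).
= 85486.8 − 74307.57 = 11179.23.
x̄_A = 11179.23 / 793 = 14.0974... → 14.10.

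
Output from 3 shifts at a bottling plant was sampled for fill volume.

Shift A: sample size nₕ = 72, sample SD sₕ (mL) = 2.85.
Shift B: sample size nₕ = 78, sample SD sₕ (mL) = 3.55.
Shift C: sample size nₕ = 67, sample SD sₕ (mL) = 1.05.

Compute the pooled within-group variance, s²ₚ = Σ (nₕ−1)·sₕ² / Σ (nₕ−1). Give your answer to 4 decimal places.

A: (72−1)·2.85² = 71·8.1225 = 576.6975
B: (78−1)·3.55² = 77·12.6025 = 970.3925
C: (67−1)·1.05² = 66·1.1025 = 72.765
Numerator = 1619.855; denominator = Σ(nₕ−1) = 214.
s²ₚ = 1619.855/214 = 7.569416... → 7.5694.

7.5694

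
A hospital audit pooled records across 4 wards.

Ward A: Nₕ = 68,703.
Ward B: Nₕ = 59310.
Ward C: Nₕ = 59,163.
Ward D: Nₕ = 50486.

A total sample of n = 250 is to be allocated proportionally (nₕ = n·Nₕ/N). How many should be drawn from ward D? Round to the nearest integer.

N = 68703 + 59310 + 59163 + 50486 = 237662.
n_D = 250·50486/237662 = 53.107... → 53.

53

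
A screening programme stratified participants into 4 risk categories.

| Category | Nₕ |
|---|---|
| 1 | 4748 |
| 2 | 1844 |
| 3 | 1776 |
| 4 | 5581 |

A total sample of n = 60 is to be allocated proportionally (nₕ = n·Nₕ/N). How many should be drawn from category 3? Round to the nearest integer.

N = 4748 + 1844 + 1776 + 5581 = 13949.
n_3 = 60·1776/13949 = 7.639... → 8.

8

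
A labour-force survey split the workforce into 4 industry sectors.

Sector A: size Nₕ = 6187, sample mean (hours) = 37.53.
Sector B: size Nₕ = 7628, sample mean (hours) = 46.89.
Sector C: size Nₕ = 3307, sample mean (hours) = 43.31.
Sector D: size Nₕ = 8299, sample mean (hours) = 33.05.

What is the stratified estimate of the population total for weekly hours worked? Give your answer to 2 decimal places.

1007383.15

Population total = Σ Nₕ·x̄ₕ (each stratum's size times its mean).
6187·37.53 + 7628·46.89 + 3307·43.31 + 8299·33.05 = 232198.11 + 357676.92 + 143226.17 + 274281.95 = 1007383.15.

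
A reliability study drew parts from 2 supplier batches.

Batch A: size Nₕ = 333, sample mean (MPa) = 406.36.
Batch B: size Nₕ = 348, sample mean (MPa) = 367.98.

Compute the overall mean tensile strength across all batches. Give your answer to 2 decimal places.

x̄_st = (Σ Nₕx̄ₕ) / (Σ Nₕ) = (333·406.36 + 348·367.98) / 681
= 263374.92 / 681 = 386.7473... → 386.75.

386.75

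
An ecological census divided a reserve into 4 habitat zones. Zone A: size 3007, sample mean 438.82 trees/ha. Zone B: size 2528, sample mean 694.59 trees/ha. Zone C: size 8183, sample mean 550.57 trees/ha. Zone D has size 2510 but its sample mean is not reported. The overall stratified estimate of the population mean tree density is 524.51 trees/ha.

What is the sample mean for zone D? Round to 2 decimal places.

370.91

N = 3007 + 2528 + 8183 + 2510 = 16228.
Overall total = μ·N = 524.51·16228 = 8511748.28.
Subtract the known strata: 3007·438.82 + 2528·694.59 + 8183·550.57 = 7580769.57.
Remaining total for zone D: 8511748.28 − 7580769.57 = 930978.71.
Divide by its size: 930978.71 / 2510 = 370.9079... → 370.91.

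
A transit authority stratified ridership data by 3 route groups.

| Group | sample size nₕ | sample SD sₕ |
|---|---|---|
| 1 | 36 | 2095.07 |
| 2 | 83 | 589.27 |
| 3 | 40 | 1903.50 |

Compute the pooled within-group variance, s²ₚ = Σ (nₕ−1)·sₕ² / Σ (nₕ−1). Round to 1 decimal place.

Degrees of freedom: 35 + 82 + 39 = 156.
Σ(nₕ−1)sₕ² = 35·4389318.3049 + 82·347239.1329 + 39·3623312.25 = 323408927.3193.
s²ₚ = 323408927.3193 / 156 = 2073134.149... → 2073134.1.

2073134.1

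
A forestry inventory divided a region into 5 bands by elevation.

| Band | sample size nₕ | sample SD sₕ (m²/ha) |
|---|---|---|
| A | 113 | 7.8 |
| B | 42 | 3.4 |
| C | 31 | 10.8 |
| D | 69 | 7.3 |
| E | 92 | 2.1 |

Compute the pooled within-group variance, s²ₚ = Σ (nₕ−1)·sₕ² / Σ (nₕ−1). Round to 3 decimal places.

43.311

A: (113−1)·7.8² = 112·60.84 = 6814.08
B: (42−1)·3.4² = 41·11.56 = 473.96
C: (31−1)·10.8² = 30·116.64 = 3499.2
D: (69−1)·7.3² = 68·53.29 = 3623.72
E: (92−1)·2.1² = 91·4.41 = 401.31
Numerator = 14812.27; denominator = Σ(nₕ−1) = 342.
s²ₚ = 14812.27/342 = 43.31073... → 43.311.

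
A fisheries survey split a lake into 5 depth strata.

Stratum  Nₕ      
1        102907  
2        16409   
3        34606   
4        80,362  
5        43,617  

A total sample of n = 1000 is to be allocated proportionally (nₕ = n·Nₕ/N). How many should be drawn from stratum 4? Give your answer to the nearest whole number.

289

N = 102907 + 16409 + 34606 + 80362 + 43617 = 277901.
n_4 = 1000·80362/277901 = 289.175... → 289.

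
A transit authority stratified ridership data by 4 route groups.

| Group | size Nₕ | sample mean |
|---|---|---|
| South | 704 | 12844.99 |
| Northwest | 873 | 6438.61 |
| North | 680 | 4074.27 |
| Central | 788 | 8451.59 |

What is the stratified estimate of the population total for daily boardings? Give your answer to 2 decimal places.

24094136.01

South: 704·12844.99 = 9042872.96
Northwest: 873·6438.61 = 5620906.53
North: 680·4074.27 = 2770503.6
Central: 788·8451.59 = 6659852.92
τ̂ = Σ Nₕx̄ₕ = 24094136.01.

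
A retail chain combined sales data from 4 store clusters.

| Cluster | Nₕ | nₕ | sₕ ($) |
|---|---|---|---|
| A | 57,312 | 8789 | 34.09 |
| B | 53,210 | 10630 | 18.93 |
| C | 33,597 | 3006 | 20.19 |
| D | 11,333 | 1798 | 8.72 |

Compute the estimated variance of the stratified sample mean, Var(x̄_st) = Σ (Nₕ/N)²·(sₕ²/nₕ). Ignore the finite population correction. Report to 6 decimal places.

N = 155452. Term for each stratum: Wₕ²sₕ²/nₕ.
Var(x̄_st) = 0.017972688 + 0.003949679 + 0.006334204 + 0.000224771 = 0.028481342 → 0.028481.

0.028481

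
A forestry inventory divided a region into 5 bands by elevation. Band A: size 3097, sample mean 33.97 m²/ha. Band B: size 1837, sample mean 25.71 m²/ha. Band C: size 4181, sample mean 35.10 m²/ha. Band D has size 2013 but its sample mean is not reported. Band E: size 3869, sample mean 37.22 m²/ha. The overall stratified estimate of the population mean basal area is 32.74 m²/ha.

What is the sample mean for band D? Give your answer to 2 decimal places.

23.75

Σ Nₕx̄ₕ = N·μ, so 2013·x̄_D = 14997·32.74 − (3097·33.97 + 1837·25.71 + 4181·35.10 + 3869·37.22).
= 491001.78 − 443191.64 = 47810.14.
x̄_D = 47810.14 / 2013 = 23.7507... → 23.75.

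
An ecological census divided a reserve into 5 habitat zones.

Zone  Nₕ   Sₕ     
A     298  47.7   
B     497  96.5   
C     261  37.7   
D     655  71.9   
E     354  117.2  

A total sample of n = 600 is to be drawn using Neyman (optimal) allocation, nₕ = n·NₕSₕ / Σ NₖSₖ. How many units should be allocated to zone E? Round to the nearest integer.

Σ NₕSₕ = 298·47.7 + 497·96.5 + 261·37.7 + 655·71.9 + 354·117.2 = 160598.1.
Share for E: 41488.8/160598.1 = 0.25834.
n_E = 600 × 0.25834 = 155.004... → 155.

155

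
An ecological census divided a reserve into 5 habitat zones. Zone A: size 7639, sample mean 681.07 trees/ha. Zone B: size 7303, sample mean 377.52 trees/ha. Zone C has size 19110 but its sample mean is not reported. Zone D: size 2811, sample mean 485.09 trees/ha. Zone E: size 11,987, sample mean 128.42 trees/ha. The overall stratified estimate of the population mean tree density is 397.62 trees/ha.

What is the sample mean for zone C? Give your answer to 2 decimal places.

N = 7639 + 7303 + 19110 + 2811 + 11987 = 48850.
Overall total = μ·N = 397.62·48850 = 19423737.
Subtract the known strata: 7639·681.07 + 7303·377.52 + 2811·485.09 + 11987·128.42 = 10862680.82.
Remaining total for zone C: 19423737 − 10862680.82 = 8561056.18.
Divide by its size: 8561056.18 / 19110 = 447.9883... → 447.99.

447.99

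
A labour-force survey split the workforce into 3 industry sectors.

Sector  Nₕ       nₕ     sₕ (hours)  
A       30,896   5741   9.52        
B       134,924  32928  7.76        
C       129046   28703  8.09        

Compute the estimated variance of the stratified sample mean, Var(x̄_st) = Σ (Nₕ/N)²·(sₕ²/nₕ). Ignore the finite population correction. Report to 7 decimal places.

0.0009929

N = 294866. Term for each stratum: Wₕ²sₕ²/nₕ.
Var(x̄_st) = 0.0001733171 + 0.0003829015 + 0.0004367264 = 0.0009929451 → 0.0009929.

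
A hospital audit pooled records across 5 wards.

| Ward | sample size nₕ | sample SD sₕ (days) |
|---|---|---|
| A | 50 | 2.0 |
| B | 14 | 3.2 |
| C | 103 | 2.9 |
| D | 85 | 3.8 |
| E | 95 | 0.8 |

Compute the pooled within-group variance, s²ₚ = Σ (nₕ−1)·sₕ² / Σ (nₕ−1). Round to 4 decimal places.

7.1932

A: (50−1)·2.0² = 49·4 = 196
B: (14−1)·3.2² = 13·10.24 = 133.12
C: (103−1)·2.9² = 102·8.41 = 857.82
D: (85−1)·3.8² = 84·14.44 = 1212.96
E: (95−1)·0.8² = 94·0.64 = 60.16
Numerator = 2460.06; denominator = Σ(nₕ−1) = 342.
s²ₚ = 2460.06/342 = 7.193158... → 7.1932.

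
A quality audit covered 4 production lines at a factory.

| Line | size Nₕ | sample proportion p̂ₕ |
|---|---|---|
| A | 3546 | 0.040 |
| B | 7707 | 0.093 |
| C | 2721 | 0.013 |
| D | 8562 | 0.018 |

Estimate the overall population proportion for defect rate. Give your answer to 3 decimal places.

Wₕ = Nₕ/N with N = 22536: 0.1573, 0.3420, 0.1207, 0.3799.
p̂_st = 0.1573·0.040 + 0.3420·0.093 + 0.1207·0.013 + 0.3799·0.018 ≈ 0.04651... → 0.047.

0.047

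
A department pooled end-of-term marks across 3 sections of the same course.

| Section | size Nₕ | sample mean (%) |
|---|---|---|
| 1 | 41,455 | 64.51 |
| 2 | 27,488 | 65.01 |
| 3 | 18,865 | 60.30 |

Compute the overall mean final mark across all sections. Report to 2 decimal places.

N = 41455 + 27488 + 18865 = 87808.
Overall mean = Σ (Nₕ/N)·x̄ₕ — weight by population share, not a simple average.
Σ Nₕx̄ₕ = 41455·64.51 + 27488·65.01 + 18865·60.30 = 2674262.05 + 1786994.88 + 1137559.5 = 5598816.43.
Divide by N: 5598816.43 / 87808 = 63.7620... → 63.76.

63.76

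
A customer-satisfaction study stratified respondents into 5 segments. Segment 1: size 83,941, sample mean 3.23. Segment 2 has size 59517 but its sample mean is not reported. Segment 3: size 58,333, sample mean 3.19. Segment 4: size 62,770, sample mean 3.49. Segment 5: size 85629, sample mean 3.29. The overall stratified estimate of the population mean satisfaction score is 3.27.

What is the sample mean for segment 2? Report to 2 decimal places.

N = 83941 + 59517 + 58333 + 62770 + 85629 = 350190.
Overall total = μ·N = 3.27·350190 = 1145121.3.
Subtract the known strata: 83941·3.23 + 58333·3.19 + 62770·3.49 + 85629·3.29 = 957998.41.
Remaining total for segment 2: 1145121.3 − 957998.41 = 187122.89.
Divide by its size: 187122.89 / 59517 = 3.1440... → 3.14.

3.14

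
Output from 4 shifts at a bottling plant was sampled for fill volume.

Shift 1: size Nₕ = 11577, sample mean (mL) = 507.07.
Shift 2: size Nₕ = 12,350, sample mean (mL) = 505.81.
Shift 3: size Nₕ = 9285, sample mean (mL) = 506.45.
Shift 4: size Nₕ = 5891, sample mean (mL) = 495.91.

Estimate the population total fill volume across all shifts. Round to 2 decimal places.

1: 11577·507.07 = 5870349.39
2: 12350·505.81 = 6246753.5
3: 9285·506.45 = 4702388.25
4: 5891·495.91 = 2921405.81
τ̂ = Σ Nₕx̄ₕ = 19740896.95.

19740896.95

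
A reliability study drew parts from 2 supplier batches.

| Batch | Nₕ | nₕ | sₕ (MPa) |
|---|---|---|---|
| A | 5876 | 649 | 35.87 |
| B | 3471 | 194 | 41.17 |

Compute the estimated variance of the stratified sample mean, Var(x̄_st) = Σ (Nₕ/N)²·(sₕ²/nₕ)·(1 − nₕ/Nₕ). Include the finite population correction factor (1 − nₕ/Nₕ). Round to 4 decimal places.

1.8344

N = 9347. Term for each stratum: Wₕ²sₕ²/nₕ·(1−nₕ/Nₕ).
Var(x̄_st) = 0.6969600 + 1.1374873 = 1.8344474 → 1.8344.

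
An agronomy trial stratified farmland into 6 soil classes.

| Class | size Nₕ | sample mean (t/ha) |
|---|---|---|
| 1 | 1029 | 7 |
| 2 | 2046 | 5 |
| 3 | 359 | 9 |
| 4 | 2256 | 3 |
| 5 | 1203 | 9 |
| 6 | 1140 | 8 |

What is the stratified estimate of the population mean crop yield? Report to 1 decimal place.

5.9

N = 8033; weights Wₕ = Nₕ/N = (0.1281, 0.2547, 0.0447, 0.2808, 0.1498, 0.1419).
x̄_st = Σ Wₕ·x̄ₕ = 0.1281·7 + 0.2547·5 + 0.0447·9 + 0.2808·3 + 0.1498·9 + 0.1419·8 ≈ 5.898...
→ 5.9.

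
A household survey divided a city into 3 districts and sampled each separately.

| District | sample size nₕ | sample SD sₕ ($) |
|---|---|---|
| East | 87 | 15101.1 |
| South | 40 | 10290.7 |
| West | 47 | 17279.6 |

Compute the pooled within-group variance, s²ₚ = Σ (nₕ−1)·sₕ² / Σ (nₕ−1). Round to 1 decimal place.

East: (87−1)·15101.1² = 86·228043221.21 = 19611717024.06
South: (40−1)·10290.7² = 39·105898506.49 = 4130041753.11
West: (47−1)·17279.6² = 46·298584576.16 = 13734890503.36
Numerator = 37476649280.53; denominator = Σ(nₕ−1) = 171.
s²ₚ = 37476649280.53/171 = 219161691.699... → 219161691.7.

219161691.7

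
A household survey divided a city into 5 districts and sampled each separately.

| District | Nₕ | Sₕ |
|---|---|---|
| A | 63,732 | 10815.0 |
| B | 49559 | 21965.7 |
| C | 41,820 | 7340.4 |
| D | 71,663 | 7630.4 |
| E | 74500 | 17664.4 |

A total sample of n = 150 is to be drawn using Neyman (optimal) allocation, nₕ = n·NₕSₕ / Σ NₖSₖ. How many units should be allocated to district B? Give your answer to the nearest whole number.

41

Σ NₕSₕ = 63732·10815.0 + 49559·21965.7 + 41820·7340.4 + 71663·7630.4 + 74500·17664.4 = 3947650389.5.
Share for B: 1088598126.3/3947650389.5 = 0.27576.
n_B = 150 × 0.27576 = 41.364... → 41.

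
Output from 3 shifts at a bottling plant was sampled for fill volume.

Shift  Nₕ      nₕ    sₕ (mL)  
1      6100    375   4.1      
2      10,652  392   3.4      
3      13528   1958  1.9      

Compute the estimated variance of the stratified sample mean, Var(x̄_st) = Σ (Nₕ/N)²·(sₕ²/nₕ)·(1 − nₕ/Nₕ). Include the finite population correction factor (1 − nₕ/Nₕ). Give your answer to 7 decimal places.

N = 30280; Wₕ = Nₕ/N.
shift 1: (6100/30280)²·4.1²/375·(1 − 375/6100) = 0.0017073794
shift 2: (10652/30280)²·3.4²/392·(1 − 392/10652) = 0.0035151070
shift 3: (13528/30280)²·1.9²/1958·(1 − 1958/13528) = 0.0003147384
Sum = 0.0055372247 → 0.0055372.

0.0055372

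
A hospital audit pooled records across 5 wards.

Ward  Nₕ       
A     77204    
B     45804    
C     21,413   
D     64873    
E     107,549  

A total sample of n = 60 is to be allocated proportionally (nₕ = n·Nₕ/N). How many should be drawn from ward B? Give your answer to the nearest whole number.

N = 77204 + 45804 + 21413 + 64873 + 107549 = 316843.
n_B = 60·45804/316843 = 8.674... → 9.

9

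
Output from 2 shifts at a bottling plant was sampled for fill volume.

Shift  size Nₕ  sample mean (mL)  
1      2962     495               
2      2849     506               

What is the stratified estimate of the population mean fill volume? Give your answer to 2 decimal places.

500.39

N = 5811; weights Wₕ = Nₕ/N = (0.5097, 0.4903).
x̄_st = Σ Wₕ·x̄ₕ = 0.5097·495 + 0.4903·506 ≈ 500.3930...
→ 500.39.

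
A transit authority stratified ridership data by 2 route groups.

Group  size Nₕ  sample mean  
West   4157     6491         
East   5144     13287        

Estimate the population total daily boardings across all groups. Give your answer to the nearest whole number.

West: 4157·6491 = 26983087
East: 5144·13287 = 68348328
τ̂ = Σ Nₕx̄ₕ = 95331415.

95331415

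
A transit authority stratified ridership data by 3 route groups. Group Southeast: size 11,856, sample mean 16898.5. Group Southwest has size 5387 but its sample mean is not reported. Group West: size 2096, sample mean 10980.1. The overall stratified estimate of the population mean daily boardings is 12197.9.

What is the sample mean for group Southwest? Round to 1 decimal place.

2326.4

N = 11856 + 5387 + 2096 = 19339.
Overall total = μ·N = 12197.9·19339 = 235895188.1.
Subtract the known strata: 11856·16898.5 + 2096·10980.1 = 223362905.6.
Remaining total for group Southwest: 235895188.1 − 223362905.6 = 12532282.5.
Divide by its size: 12532282.5 / 5387 = 2326.394... → 2326.4.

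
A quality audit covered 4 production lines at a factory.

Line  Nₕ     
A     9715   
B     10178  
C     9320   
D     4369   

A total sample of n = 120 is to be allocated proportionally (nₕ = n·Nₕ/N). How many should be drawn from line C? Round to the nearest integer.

33

Share of line C = 9320/33582 = 0.27753.
Allocate 120 × 0.27753 = 33.304... → 33.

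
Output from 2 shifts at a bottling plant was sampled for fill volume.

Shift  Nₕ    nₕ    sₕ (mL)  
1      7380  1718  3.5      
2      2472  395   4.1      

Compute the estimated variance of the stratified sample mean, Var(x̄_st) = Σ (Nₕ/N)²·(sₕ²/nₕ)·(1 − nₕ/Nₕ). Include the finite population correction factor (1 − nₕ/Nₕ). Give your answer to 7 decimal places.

N = 9852; Wₕ = Nₕ/N.
shift 1: (7380/9852)²·3.5²/1718·(1 − 1718/7380) = 0.0030696605
shift 2: (2472/9852)²·4.1²/395·(1 − 395/2472) = 0.0022511621
Sum = 0.0053208227 → 0.0053208.

0.0053208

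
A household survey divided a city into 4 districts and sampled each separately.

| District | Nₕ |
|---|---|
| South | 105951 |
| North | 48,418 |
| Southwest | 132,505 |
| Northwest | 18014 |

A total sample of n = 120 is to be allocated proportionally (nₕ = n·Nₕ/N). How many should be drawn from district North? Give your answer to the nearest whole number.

19

N = 105951 + 48418 + 132505 + 18014 = 304888.
n_North = 120·48418/304888 = 19.057... → 19.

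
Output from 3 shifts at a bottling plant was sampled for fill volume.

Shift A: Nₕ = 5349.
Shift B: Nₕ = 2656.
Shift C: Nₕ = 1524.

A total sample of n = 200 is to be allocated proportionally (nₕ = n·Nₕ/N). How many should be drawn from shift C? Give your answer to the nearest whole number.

N = 5349 + 2656 + 1524 = 9529.
n_C = 200·1524/9529 = 31.987... → 32.

32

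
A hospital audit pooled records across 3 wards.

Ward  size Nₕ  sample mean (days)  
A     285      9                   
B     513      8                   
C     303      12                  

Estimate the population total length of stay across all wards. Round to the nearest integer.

Population total = Σ Nₕ·x̄ₕ (each stratum's size times its mean).
285·9 + 513·8 + 303·12 = 2565 + 4104 + 3636 = 10305.

10305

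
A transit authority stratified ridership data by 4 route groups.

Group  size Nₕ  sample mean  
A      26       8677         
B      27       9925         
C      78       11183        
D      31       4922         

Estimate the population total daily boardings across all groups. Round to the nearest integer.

A: 26·8677 = 225602
B: 27·9925 = 267975
C: 78·11183 = 872274
D: 31·4922 = 152582
τ̂ = Σ Nₕx̄ₕ = 1518433.

1518433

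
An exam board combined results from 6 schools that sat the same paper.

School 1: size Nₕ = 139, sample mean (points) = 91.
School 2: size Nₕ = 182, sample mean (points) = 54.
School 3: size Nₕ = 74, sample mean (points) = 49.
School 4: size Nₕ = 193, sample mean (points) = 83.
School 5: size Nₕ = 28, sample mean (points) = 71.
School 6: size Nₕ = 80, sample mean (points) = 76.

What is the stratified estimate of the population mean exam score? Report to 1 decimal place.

x̄_st = (Σ Nₕx̄ₕ) / (Σ Nₕ) = (139·91 + 182·54 + 74·49 + 193·83 + 28·71 + 80·76) / 696
= 50190 / 696 = 72.112... → 72.1.

72.1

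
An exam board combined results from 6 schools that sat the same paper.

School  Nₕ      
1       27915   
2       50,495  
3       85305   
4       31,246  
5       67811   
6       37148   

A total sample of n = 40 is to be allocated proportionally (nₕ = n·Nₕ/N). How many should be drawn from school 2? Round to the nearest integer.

7

N = 27915 + 50495 + 85305 + 31246 + 67811 + 37148 = 299920.
n_2 = 40·50495/299920 = 6.734... → 7.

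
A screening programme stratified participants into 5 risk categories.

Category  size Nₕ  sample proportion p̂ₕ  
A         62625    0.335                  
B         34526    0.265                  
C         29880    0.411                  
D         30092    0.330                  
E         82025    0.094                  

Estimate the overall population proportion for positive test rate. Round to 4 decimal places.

0.2511

Wₕ = Nₕ/N with N = 239148: 0.2619, 0.1444, 0.1249, 0.1258, 0.3430.
p̂_st = 0.2619·0.335 + 0.1444·0.265 + 0.1249·0.411 + 0.1258·0.330 + 0.3430·0.094 ≈ 0.251100... → 0.2511.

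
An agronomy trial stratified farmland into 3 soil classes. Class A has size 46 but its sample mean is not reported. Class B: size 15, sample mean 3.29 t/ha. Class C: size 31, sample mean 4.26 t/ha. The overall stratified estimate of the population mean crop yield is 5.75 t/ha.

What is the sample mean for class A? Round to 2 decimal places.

N = 46 + 15 + 31 = 92.
Overall total = μ·N = 5.75·92 = 529.
Subtract the known strata: 15·3.29 + 31·4.26 = 181.41.
Remaining total for class A: 529 − 181.41 = 347.59.
Divide by its size: 347.59 / 46 = 7.5563... → 7.56.

7.56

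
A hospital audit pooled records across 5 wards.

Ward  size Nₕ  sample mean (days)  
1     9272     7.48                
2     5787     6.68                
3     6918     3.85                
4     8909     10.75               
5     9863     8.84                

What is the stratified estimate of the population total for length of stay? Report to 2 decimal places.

317606.69

1: 9272·7.48 = 69354.56
2: 5787·6.68 = 38657.16
3: 6918·3.85 = 26634.3
4: 8909·10.75 = 95771.75
5: 9863·8.84 = 87188.92
τ̂ = Σ Nₕx̄ₕ = 317606.69.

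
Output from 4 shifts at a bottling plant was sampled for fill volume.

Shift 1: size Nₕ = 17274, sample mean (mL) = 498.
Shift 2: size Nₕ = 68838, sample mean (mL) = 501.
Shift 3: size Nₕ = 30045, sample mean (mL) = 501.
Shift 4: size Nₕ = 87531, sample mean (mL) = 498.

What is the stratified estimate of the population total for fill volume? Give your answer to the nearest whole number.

Estimate total by summing Nₕ·x̄ₕ over strata.
17274·498 + 68838·501 + 30045·501 + 87531·498 = 8602452 + 34487838 + 15052545 + 43590438 = 101733273.

101733273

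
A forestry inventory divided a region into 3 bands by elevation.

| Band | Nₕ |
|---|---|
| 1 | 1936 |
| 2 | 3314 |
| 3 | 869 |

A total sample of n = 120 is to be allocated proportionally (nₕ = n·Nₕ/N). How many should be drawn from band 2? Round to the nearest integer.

65

Share of band 2 = 3314/6119 = 0.54159.
Allocate 120 × 0.54159 = 64.991... → 65.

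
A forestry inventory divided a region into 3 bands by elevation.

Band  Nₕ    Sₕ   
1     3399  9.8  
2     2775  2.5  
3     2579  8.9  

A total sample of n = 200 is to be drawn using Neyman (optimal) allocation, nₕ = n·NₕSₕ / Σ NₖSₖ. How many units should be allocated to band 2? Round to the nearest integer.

22

Σ NₕSₕ = 3399·9.8 + 2775·2.5 + 2579·8.9 = 63200.8.
Share for 2: 6937.5/63200.8 = 0.10977.
n_2 = 200 × 0.10977 = 21.954... → 22.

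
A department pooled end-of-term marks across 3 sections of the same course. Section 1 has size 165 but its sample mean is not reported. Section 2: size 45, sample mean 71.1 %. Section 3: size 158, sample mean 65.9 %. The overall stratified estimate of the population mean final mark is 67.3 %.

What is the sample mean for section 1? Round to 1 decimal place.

67.6

N = 165 + 45 + 158 = 368.
Overall total = μ·N = 67.3·368 = 24766.4.
Subtract the known strata: 45·71.1 + 158·65.9 = 13611.7.
Remaining total for section 1: 24766.4 − 13611.7 = 11154.7.
Divide by its size: 11154.7 / 165 = 67.604... → 67.6.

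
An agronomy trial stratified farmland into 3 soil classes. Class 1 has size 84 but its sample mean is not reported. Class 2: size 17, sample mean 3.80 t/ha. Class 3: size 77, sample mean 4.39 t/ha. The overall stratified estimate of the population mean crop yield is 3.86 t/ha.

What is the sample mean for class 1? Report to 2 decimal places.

3.39

Σ Nₕx̄ₕ = N·μ, so 84·x̄_1 = 178·3.86 − (17·3.80 + 77·4.39).
= 687.08 − 402.63 = 284.45.
x̄_1 = 284.45 / 84 = 3.3863... → 3.39.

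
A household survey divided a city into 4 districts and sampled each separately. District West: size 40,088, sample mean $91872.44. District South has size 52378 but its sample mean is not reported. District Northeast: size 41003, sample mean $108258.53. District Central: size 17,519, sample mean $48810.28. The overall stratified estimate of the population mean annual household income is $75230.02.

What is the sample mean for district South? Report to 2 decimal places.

45473.60

N = 40088 + 52378 + 41003 + 17519 = 150988.
Overall total = μ·N = 75230.02·150988 = 11358830259.76.
Subtract the known strata: 40088·91872.44 + 41003·108258.53 + 17519·48810.28 = 8977014175.63.
Remaining total for district South: 11358830259.76 − 8977014175.63 = 2381816084.13.
Divide by its size: 2381816084.13 / 52378 = 45473.5974... → 45473.60.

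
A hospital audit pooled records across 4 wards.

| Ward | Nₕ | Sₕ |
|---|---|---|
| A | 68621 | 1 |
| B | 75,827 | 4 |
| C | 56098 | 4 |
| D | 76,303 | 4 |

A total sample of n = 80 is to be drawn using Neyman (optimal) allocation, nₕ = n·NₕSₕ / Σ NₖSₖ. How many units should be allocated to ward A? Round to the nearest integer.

A: NₕSₕ = 68621·1 = 68621
B: NₕSₕ = 75827·4 = 303308
C: NₕSₕ = 56098·4 = 224392
D: NₕSₕ = 76303·4 = 305212
Σ NₕSₕ = 901533.
n_A = 80·68621/901533 = 6.089... → 6.

6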